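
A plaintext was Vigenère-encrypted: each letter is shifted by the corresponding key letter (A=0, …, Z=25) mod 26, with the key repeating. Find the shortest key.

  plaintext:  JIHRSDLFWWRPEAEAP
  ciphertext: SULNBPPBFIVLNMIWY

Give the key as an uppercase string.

JMEW

  i= 0: S-J =  9 → J
  i= 1: U-I = 12 → M
  i= 2: L-H =  4 → E
  i= 3: N-R = 22 → W
  i= 4: B-S =  9 → J
  i= 5: P-D = 12 → M
  i= 6: P-L =  4 → E
  i= 7: B-F = 22 → W
  i= 8: F-W =  9 → J
  i= 9: I-W = 12 → M
  i=10: V-R =  4 → E
  i=11: L-P = 22 → W
  i=12: N-E =  9 → J
  i=13: M-A = 12 → M
  i=14: I-E =  4 → E
  i=15: W-A = 22 → W
  i=16: Y-P =  9 → J
  shifts repeat with period 4: JMEW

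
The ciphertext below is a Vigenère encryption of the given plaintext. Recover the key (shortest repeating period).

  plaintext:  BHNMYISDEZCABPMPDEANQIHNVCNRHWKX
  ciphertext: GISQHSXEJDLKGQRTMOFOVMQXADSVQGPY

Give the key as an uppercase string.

  i= 0: G-B =  5 → F
  i= 1: I-H =  1 → B
  i= 2: S-N =  5 → F
  i= 3: Q-M =  4 → E
  i= 4: H-Y =  9 → J
  i= 5: S-I = 10 → K
  i= 6: X-S =  5 → F
  i= 7: E-D =  1 → B
  i= 8: J-E =  5 → F
  i= 9: D-Z =  4 → E
  i=10: L-C =  9 → J
  i=11: K-A = 10 → K
  i=12: G-B =  5 → F
  i=13: Q-P =  1 → B
  i=14: R-M =  5 → F
  i=15: T-P =  4 → E
  i=16: M-D =  9 → J
  i=17: O-E = 10 → K
  i=18: F-A =  5 → F
  i=19: O-N =  1 → B
  i=20: V-Q =  5 → F
  i=21: M-I =  4 → E
  i=22: Q-H =  9 → J
  i=23: X-N = 10 → K
  i=24: A-V =  5 → F
  i=25: D-C =  1 → B
  i=26: S-N =  5 → F
  i=27: V-R =  4 → E
  i=28: Q-H =  9 → J
  i=29: G-W = 10 → K
  i=30: P-K =  5 → F
  i=31: Y-X =  1 → B
  shifts repeat with period 6: FBFEJK

FBFEJK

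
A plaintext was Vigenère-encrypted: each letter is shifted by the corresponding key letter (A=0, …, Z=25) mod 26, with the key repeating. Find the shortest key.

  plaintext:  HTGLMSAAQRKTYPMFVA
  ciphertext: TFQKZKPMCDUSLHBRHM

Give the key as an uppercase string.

  i= 0: T-H = 12 → M
  i= 1: F-T = 12 → M
  i= 2: Q-G = 10 → K
  i= 3: K-L = 25 → Z
  i= 4: Z-M = 13 → N
  i= 5: K-S = 18 → S
  i= 6: P-A = 15 → P
  i= 7: M-A = 12 → M
  i= 8: C-Q = 12 → M
  i= 9: D-R = 12 → M
  i=10: U-K = 10 → K
  i=11: S-T = 25 → Z
  i=12: L-Y = 13 → N
  i=13: H-P = 18 → S
  i=14: B-M = 15 → P
  i=15: R-F = 12 → M
  i=16: H-V = 12 → M
  i=17: M-A = 12 → M
  shifts repeat with period 8: MMKZNSPM

MMKZNSPM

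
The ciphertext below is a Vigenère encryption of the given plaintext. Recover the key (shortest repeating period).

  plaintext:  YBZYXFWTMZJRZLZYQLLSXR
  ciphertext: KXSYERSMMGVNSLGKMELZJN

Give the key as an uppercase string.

  i= 0: K-Y = 12 → M
  i= 1: X-B = 22 → W
  i= 2: S-Z = 19 → T
  i= 3: Y-Y =  0 → A
  i= 4: E-X =  7 → H
  i= 5: R-F = 12 → M
  i= 6: S-W = 22 → W
  i= 7: M-T = 19 → T
  i= 8: M-M =  0 → A
  i= 9: G-Z =  7 → H
  i=10: V-J = 12 → M
  i=11: N-R = 22 → W
  i=12: S-Z = 19 → T
  i=13: L-L =  0 → A
  i=14: G-Z =  7 → H
  i=15: K-Y = 12 → M
  i=16: M-Q = 22 → W
  i=17: E-L = 19 → T
  i=18: L-L =  0 → A
  i=19: Z-S =  7 → H
  i=20: J-X = 12 → M
  i=21: N-R = 22 → W
  shifts repeat with period 5: MWTAH

MWTAH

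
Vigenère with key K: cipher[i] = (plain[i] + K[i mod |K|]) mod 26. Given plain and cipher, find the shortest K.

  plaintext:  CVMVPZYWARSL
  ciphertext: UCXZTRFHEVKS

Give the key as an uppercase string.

  i= 0: U-C = 18 → S
  i= 1: C-V =  7 → H
  i= 2: X-M = 11 → L
  i= 3: Z-V =  4 → E
  i= 4: T-P =  4 → E
  i= 5: R-Z = 18 → S
  i= 6: F-Y =  7 → H
  i= 7: H-W = 11 → L
  i= 8: E-A =  4 → E
  i= 9: V-R =  4 → E
  i=10: K-S = 18 → S
  i=11: S-L =  7 → H
  shifts repeat with period 5: SHLEE

SHLEE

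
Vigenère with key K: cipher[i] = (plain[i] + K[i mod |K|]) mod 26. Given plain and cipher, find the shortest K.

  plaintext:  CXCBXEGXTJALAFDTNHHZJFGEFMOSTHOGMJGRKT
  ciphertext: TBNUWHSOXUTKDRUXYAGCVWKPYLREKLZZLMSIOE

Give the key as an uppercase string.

RELTZDM

  i= 0: T-C = 17 → R
  i= 1: B-X =  4 → E
  i= 2: N-C = 11 → L
  i= 3: U-B = 19 → T
  i= 4: W-X = 25 → Z
  i= 5: H-E =  3 → D
  i= 6: S-G = 12 → M
  i= 7: O-X = 17 → R
  i= 8: X-T =  4 → E
  i= 9: U-J = 11 → L
  i=10: T-A = 19 → T
  i=11: K-L = 25 → Z
  i=12: D-A =  3 → D
  i=13: R-F = 12 → M
  i=14: U-D = 17 → R
  i=15: X-T =  4 → E
  i=16: Y-N = 11 → L
  i=17: A-H = 19 → T
  i=18: G-H = 25 → Z
  i=19: C-Z =  3 → D
  i=20: V-J = 12 → M
  i=21: W-F = 17 → R
  i=22: K-G =  4 → E
  i=23: P-E = 11 → L
  i=24: Y-F = 19 → T
  i=25: L-M = 25 → Z
  i=26: R-O =  3 → D
  i=27: E-S = 12 → M
  i=28: K-T = 17 → R
  i=29: L-H =  4 → E
  i=30: Z-O = 11 → L
  i=31: Z-G = 19 → T
  i=32: L-M = 25 → Z
  i=33: M-J =  3 → D
  i=34: S-G = 12 → M
  i=35: I-R = 17 → R
  i=36: O-K =  4 → E
  i=37: E-T = 11 → L
  shifts repeat with period 7: RELTZDM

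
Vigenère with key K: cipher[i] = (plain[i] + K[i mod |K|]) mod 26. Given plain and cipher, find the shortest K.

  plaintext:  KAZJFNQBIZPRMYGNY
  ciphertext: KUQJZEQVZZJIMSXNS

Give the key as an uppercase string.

AUR

  i= 0: K-K =  0 → A
  i= 1: U-A = 20 → U
  i= 2: Q-Z = 17 → R
  i= 3: J-J =  0 → A
  i= 4: Z-F = 20 → U
  i= 5: E-N = 17 → R
  i= 6: Q-Q =  0 → A
  i= 7: V-B = 20 → U
  i= 8: Z-I = 17 → R
  i= 9: Z-Z =  0 → A
  i=10: J-P = 20 → U
  i=11: I-R = 17 → R
  i=12: M-M =  0 → A
  i=13: S-Y = 20 → U
  i=14: X-G = 17 → R
  i=15: N-N =  0 → A
  i=16: S-Y = 20 → U
  shifts repeat with period 3: AUR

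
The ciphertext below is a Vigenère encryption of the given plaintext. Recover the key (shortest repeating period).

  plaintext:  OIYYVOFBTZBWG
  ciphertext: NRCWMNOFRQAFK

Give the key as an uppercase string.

ZJEYR

  i= 0: N-O = 25 → Z
  i= 1: R-I =  9 → J
  i= 2: C-Y =  4 → E
  i= 3: W-Y = 24 → Y
  i= 4: M-V = 17 → R
  i= 5: N-O = 25 → Z
  i= 6: O-F =  9 → J
  i= 7: F-B =  4 → E
  i= 8: R-T = 24 → Y
  i= 9: Q-Z = 17 → R
  i=10: A-B = 25 → Z
  i=11: F-W =  9 → J
  i=12: K-G =  4 → E
  shifts repeat with period 5: ZJEYR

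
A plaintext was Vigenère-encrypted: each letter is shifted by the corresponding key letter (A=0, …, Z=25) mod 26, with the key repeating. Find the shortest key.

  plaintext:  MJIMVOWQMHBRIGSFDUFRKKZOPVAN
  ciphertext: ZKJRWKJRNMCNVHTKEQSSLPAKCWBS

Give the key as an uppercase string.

  i= 0: Z-M = 13 → N
  i= 1: K-J =  1 → B
  i= 2: J-I =  1 → B
  i= 3: R-M =  5 → F
  i= 4: W-V =  1 → B
  i= 5: K-O = 22 → W
  i= 6: J-W = 13 → N
  i= 7: R-Q =  1 → B
  i= 8: N-M =  1 → B
  i= 9: M-H =  5 → F
  i=10: C-B =  1 → B
  i=11: N-R = 22 → W
  i=12: V-I = 13 → N
  i=13: H-G =  1 → B
  i=14: T-S =  1 → B
  i=15: K-F =  5 → F
  i=16: E-D =  1 → B
  i=17: Q-U = 22 → W
  i=18: S-F = 13 → N
  i=19: S-R =  1 → B
  i=20: L-K =  1 → B
  i=21: P-K =  5 → F
  i=22: A-Z =  1 → B
  i=23: K-O = 22 → W
  i=24: C-P = 13 → N
  i=25: W-V =  1 → B
  i=26: B-A =  1 → B
  i=27: S-N =  5 → F
  shifts repeat with period 6: NBBFBW

NBBFBW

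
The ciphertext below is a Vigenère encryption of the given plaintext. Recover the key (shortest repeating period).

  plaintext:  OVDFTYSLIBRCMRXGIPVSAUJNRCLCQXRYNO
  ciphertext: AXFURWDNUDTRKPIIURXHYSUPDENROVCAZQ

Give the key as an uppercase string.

MCCPYYLC

  i= 0: A-O = 12 → M
  i= 1: X-V =  2 → C
  i= 2: F-D =  2 → C
  i= 3: U-F = 15 → P
  i= 4: R-T = 24 → Y
  i= 5: W-Y = 24 → Y
  i= 6: D-S = 11 → L
  i= 7: N-L =  2 → C
  i= 8: U-I = 12 → M
  i= 9: D-B =  2 → C
  i=10: T-R =  2 → C
  i=11: R-C = 15 → P
  i=12: K-M = 24 → Y
  i=13: P-R = 24 → Y
  i=14: I-X = 11 → L
  i=15: I-G =  2 → C
  i=16: U-I = 12 → M
  i=17: R-P =  2 → C
  i=18: X-V =  2 → C
  i=19: H-S = 15 → P
  i=20: Y-A = 24 → Y
  i=21: S-U = 24 → Y
  i=22: U-J = 11 → L
  i=23: P-N =  2 → C
  i=24: D-R = 12 → M
  i=25: E-C =  2 → C
  i=26: N-L =  2 → C
  i=27: R-C = 15 → P
  i=28: O-Q = 24 → Y
  i=29: V-X = 24 → Y
  i=30: C-R = 11 → L
  i=31: A-Y =  2 → C
  i=32: Z-N = 12 → M
  i=33: Q-O =  2 → C
  shifts repeat with period 8: MCCPYYLC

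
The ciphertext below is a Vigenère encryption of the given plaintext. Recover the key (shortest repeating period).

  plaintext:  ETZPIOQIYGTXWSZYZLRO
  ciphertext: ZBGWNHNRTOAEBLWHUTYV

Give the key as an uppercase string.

  i= 0: Z-E = 21 → V
  i= 1: B-T =  8 → I
  i= 2: G-Z =  7 → H
  i= 3: W-P =  7 → H
  i= 4: N-I =  5 → F
  i= 5: H-O = 19 → T
  i= 6: N-Q = 23 → X
  i= 7: R-I =  9 → J
  i= 8: T-Y = 21 → V
  i= 9: O-G =  8 → I
  i=10: A-T =  7 → H
  i=11: E-X =  7 → H
  i=12: B-W =  5 → F
  i=13: L-S = 19 → T
  i=14: W-Z = 23 → X
  i=15: H-Y =  9 → J
  i=16: U-Z = 21 → V
  i=17: T-L =  8 → I
  i=18: Y-R =  7 → H
  i=19: V-O =  7 → H
  shifts repeat with period 8: VIHHFTXJ

VIHHFTXJ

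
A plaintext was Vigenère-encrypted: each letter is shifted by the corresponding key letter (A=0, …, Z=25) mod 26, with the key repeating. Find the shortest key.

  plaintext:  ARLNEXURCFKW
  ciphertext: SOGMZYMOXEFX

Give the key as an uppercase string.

  i= 0: S-A = 18 → S
  i= 1: O-R = 23 → X
  i= 2: G-L = 21 → V
  i= 3: M-N = 25 → Z
  i= 4: Z-E = 21 → V
  i= 5: Y-X =  1 → B
  i= 6: M-U = 18 → S
  i= 7: O-R = 23 → X
  i= 8: X-C = 21 → V
  i= 9: E-F = 25 → Z
  i=10: F-K = 21 → V
  i=11: X-W =  1 → B
  shifts repeat with period 6: SXVZVB

SXVZVB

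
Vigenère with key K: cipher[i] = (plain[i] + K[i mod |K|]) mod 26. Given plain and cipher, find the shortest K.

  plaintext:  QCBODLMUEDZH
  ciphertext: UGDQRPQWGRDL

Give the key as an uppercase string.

  i= 0: U-Q =  4 → E
  i= 1: G-C =  4 → E
  i= 2: D-B =  2 → C
  i= 3: Q-O =  2 → C
  i= 4: R-D = 14 → O
  i= 5: P-L =  4 → E
  i= 6: Q-M =  4 → E
  i= 7: W-U =  2 → C
  i= 8: G-E =  2 → C
  i= 9: R-D = 14 → O
  i=10: D-Z =  4 → E
  i=11: L-H =  4 → E
  shifts repeat with period 5: EECCO

EECCO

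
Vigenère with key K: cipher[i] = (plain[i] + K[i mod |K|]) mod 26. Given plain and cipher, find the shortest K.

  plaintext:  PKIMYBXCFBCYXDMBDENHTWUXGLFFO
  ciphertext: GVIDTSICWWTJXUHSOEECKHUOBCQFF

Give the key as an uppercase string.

  i= 0: G-P = 17 → R
  i= 1: V-K = 11 → L
  i= 2: I-I =  0 → A
  i= 3: D-M = 17 → R
  i= 4: T-Y = 21 → V
  i= 5: S-B = 17 → R
  i= 6: I-X = 11 → L
  i= 7: C-C =  0 → A
  i= 8: W-F = 17 → R
  i= 9: W-B = 21 → V
  i=10: T-C = 17 → R
  i=11: J-Y = 11 → L
  i=12: X-X =  0 → A
  i=13: U-D = 17 → R
  i=14: H-M = 21 → V
  i=15: S-B = 17 → R
  i=16: O-D = 11 → L
  i=17: E-E =  0 → A
  i=18: E-N = 17 → R
  i=19: C-H = 21 → V
  i=20: K-T = 17 → R
  i=21: H-W = 11 → L
  i=22: U-U =  0 → A
  i=23: O-X = 17 → R
  i=24: B-G = 21 → V
  i=25: C-L = 17 → R
  i=26: Q-F = 11 → L
  i=27: F-F =  0 → A
  i=28: F-O = 17 → R
  shifts repeat with period 5: RLARV

RLARV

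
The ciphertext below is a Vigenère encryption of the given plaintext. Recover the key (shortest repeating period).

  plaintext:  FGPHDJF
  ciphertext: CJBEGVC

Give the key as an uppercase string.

  i= 0: C-F = 23 → X
  i= 1: J-G =  3 → D
  i= 2: B-P = 12 → M
  i= 3: E-H = 23 → X
  i= 4: G-D =  3 → D
  i= 5: V-J = 12 → M
  i= 6: C-F = 23 → X
  shifts repeat with period 3: XDM

XDM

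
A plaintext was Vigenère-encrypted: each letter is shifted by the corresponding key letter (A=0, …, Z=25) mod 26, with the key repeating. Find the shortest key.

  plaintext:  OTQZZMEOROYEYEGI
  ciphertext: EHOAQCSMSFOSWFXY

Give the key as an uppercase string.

  i= 0: E-O = 16 → Q
  i= 1: H-T = 14 → O
  i= 2: O-Q = 24 → Y
  i= 3: A-Z =  1 → B
  i= 4: Q-Z = 17 → R
  i= 5: C-M = 16 → Q
  i= 6: S-E = 14 → O
  i= 7: M-O = 24 → Y
  i= 8: S-R =  1 → B
  i= 9: F-O = 17 → R
  i=10: O-Y = 16 → Q
  i=11: S-E = 14 → O
  i=12: W-Y = 24 → Y
  i=13: F-E =  1 → B
  i=14: X-G = 17 → R
  i=15: Y-I = 16 → Q
  shifts repeat with period 5: QOYBR

QOYBR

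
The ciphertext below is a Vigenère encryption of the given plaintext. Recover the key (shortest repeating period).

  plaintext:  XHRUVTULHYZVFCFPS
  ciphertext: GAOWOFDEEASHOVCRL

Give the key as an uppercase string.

JTXCTM

  i= 0: G-X =  9 → J
  i= 1: A-H = 19 → T
  i= 2: O-R = 23 → X
  i= 3: W-U =  2 → C
  i= 4: O-V = 19 → T
  i= 5: F-T = 12 → M
  i= 6: D-U =  9 → J
  i= 7: E-L = 19 → T
  i= 8: E-H = 23 → X
  i= 9: A-Y =  2 → C
  i=10: S-Z = 19 → T
  i=11: H-V = 12 → M
  i=12: O-F =  9 → J
  i=13: V-C = 19 → T
  i=14: C-F = 23 → X
  i=15: R-P =  2 → C
  i=16: L-S = 19 → T
  shifts repeat with period 6: JTXCTM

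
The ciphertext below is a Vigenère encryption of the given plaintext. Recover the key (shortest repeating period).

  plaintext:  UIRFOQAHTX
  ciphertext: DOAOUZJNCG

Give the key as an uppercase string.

JGJ

  i= 0: D-U =  9 → J
  i= 1: O-I =  6 → G
  i= 2: A-R =  9 → J
  i= 3: O-F =  9 → J
  i= 4: U-O =  6 → G
  i= 5: Z-Q =  9 → J
  i= 6: J-A =  9 → J
  i= 7: N-H =  6 → G
  i= 8: C-T =  9 → J
  i= 9: G-X =  9 → J
  shifts repeat with period 3: JGJ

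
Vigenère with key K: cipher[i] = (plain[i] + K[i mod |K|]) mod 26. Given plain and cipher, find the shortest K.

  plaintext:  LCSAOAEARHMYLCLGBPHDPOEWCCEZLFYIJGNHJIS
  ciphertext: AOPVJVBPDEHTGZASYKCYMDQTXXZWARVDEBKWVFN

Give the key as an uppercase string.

  i= 0: A-L = 15 → P
  i= 1: O-C = 12 → M
  i= 2: P-S = 23 → X
  i= 3: V-A = 21 → V
  i= 4: J-O = 21 → V
  i= 5: V-A = 21 → V
  i= 6: B-E = 23 → X
  i= 7: P-A = 15 → P
  i= 8: D-R = 12 → M
  i= 9: E-H = 23 → X
  i=10: H-M = 21 → V
  i=11: T-Y = 21 → V
  i=12: G-L = 21 → V
  i=13: Z-C = 23 → X
  i=14: A-L = 15 → P
  i=15: S-G = 12 → M
  i=16: Y-B = 23 → X
  i=17: K-P = 21 → V
  i=18: C-H = 21 → V
  i=19: Y-D = 21 → V
  i=20: M-P = 23 → X
  i=21: D-O = 15 → P
  i=22: Q-E = 12 → M
  i=23: T-W = 23 → X
  i=24: X-C = 21 → V
  i=25: X-C = 21 → V
  i=26: Z-E = 21 → V
  i=27: W-Z = 23 → X
  i=28: A-L = 15 → P
  i=29: R-F = 12 → M
  i=30: V-Y = 23 → X
  i=31: D-I = 21 → V
  i=32: E-J = 21 → V
  i=33: B-G = 21 → V
  i=34: K-N = 23 → X
  i=35: W-H = 15 → P
  i=36: V-J = 12 → M
  i=37: F-I = 23 → X
  i=38: N-S = 21 → V
  shifts repeat with period 7: PMXVVVX

PMXVVVX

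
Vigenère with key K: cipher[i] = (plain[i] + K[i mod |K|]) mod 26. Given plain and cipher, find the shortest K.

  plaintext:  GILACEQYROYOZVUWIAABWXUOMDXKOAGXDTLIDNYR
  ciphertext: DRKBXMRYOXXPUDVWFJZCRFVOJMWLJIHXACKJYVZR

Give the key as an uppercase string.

  i= 0: D-G = 23 → X
  i= 1: R-I =  9 → J
  i= 2: K-L = 25 → Z
  i= 3: B-A =  1 → B
  i= 4: X-C = 21 → V
  i= 5: M-E =  8 → I
  i= 6: R-Q =  1 → B
  i= 7: Y-Y =  0 → A
  i= 8: O-R = 23 → X
  i= 9: X-O =  9 → J
  i=10: X-Y = 25 → Z
  i=11: P-O =  1 → B
  i=12: U-Z = 21 → V
  i=13: D-V =  8 → I
  i=14: V-U =  1 → B
  i=15: W-W =  0 → A
  i=16: F-I = 23 → X
  i=17: J-A =  9 → J
  i=18: Z-A = 25 → Z
  i=19: C-B =  1 → B
  i=20: R-W = 21 → V
  i=21: F-X =  8 → I
  i=22: V-U =  1 → B
  i=23: O-O =  0 → A
  i=24: J-M = 23 → X
  i=25: M-D =  9 → J
  i=26: W-X = 25 → Z
  i=27: L-K =  1 → B
  i=28: J-O = 21 → V
  i=29: I-A =  8 → I
  i=30: H-G =  1 → B
  i=31: X-X =  0 → A
  i=32: A-D = 23 → X
  i=33: C-T =  9 → J
  i=34: K-L = 25 → Z
  i=35: J-I =  1 → B
  i=36: Y-D = 21 → V
  i=37: V-N =  8 → I
  i=38: Z-Y =  1 → B
  i=39: R-R =  0 → A
  shifts repeat with period 8: XJZBVIBA

XJZBVIBA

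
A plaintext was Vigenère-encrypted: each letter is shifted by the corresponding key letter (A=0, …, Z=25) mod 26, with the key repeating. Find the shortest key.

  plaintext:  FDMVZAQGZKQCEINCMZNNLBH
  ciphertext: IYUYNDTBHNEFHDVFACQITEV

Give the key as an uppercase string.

  i= 0: I-F =  3 → D
  i= 1: Y-D = 21 → V
  i= 2: U-M =  8 → I
  i= 3: Y-V =  3 → D
  i= 4: N-Z = 14 → O
  i= 5: D-A =  3 → D
  i= 6: T-Q =  3 → D
  i= 7: B-G = 21 → V
  i= 8: H-Z =  8 → I
  i= 9: N-K =  3 → D
  i=10: E-Q = 14 → O
  i=11: F-C =  3 → D
  i=12: H-E =  3 → D
  i=13: D-I = 21 → V
  i=14: V-N =  8 → I
  i=15: F-C =  3 → D
  i=16: A-M = 14 → O
  i=17: C-Z =  3 → D
  i=18: Q-N =  3 → D
  i=19: I-N = 21 → V
  i=20: T-L =  8 → I
  i=21: E-B =  3 → D
  i=22: V-H = 14 → O
  shifts repeat with period 6: DVIDOD

DVIDOD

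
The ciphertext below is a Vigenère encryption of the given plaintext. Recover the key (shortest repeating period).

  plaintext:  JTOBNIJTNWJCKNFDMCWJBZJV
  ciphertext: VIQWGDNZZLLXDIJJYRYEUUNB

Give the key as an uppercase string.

  i= 0: V-J = 12 → M
  i= 1: I-T = 15 → P
  i= 2: Q-O =  2 → C
  i= 3: W-B = 21 → V
  i= 4: G-N = 19 → T
  i= 5: D-I = 21 → V
  i= 6: N-J =  4 → E
  i= 7: Z-T =  6 → G
  i= 8: Z-N = 12 → M
  i= 9: L-W = 15 → P
  i=10: L-J =  2 → C
  i=11: X-C = 21 → V
  i=12: D-K = 19 → T
  i=13: I-N = 21 → V
  i=14: J-F =  4 → E
  i=15: J-D =  6 → G
  i=16: Y-M = 12 → M
  i=17: R-C = 15 → P
  i=18: Y-W =  2 → C
  i=19: E-J = 21 → V
  i=20: U-B = 19 → T
  i=21: U-Z = 21 → V
  i=22: N-J =  4 → E
  i=23: B-V =  6 → G
  shifts repeat with period 8: MPCVTVEG

MPCVTVEG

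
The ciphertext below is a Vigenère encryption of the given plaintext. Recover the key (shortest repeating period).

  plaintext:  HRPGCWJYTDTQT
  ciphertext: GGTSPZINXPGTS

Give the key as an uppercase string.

ZPEMND

  i= 0: G-H = 25 → Z
  i= 1: G-R = 15 → P
  i= 2: T-P =  4 → E
  i= 3: S-G = 12 → M
  i= 4: P-C = 13 → N
  i= 5: Z-W =  3 → D
  i= 6: I-J = 25 → Z
  i= 7: N-Y = 15 → P
  i= 8: X-T =  4 → E
  i= 9: P-D = 12 → M
  i=10: G-T = 13 → N
  i=11: T-Q =  3 → D
  i=12: S-T = 25 → Z
  shifts repeat with period 6: ZPEMND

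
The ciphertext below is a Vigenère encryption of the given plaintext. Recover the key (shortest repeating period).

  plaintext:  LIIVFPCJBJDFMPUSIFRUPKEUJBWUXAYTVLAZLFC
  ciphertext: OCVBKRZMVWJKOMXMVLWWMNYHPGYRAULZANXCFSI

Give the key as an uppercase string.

DUNGFCX

  i= 0: O-L =  3 → D
  i= 1: C-I = 20 → U
  i= 2: V-I = 13 → N
  i= 3: B-V =  6 → G
  i= 4: K-F =  5 → F
  i= 5: R-P =  2 → C
  i= 6: Z-C = 23 → X
  i= 7: M-J =  3 → D
  i= 8: V-B = 20 → U
  i= 9: W-J = 13 → N
  i=10: J-D =  6 → G
  i=11: K-F =  5 → F
  i=12: O-M =  2 → C
  i=13: M-P = 23 → X
  i=14: X-U =  3 → D
  i=15: M-S = 20 → U
  i=16: V-I = 13 → N
  i=17: L-F =  6 → G
  i=18: W-R =  5 → F
  i=19: W-U =  2 → C
  i=20: M-P = 23 → X
  i=21: N-K =  3 → D
  i=22: Y-E = 20 → U
  i=23: H-U = 13 → N
  i=24: P-J =  6 → G
  i=25: G-B =  5 → F
  i=26: Y-W =  2 → C
  i=27: R-U = 23 → X
  i=28: A-X =  3 → D
  i=29: U-A = 20 → U
  i=30: L-Y = 13 → N
  i=31: Z-T =  6 → G
  i=32: A-V =  5 → F
  i=33: N-L =  2 → C
  i=34: X-A = 23 → X
  i=35: C-Z =  3 → D
  i=36: F-L = 20 → U
  i=37: S-F = 13 → N
  i=38: I-C =  6 → G
  shifts repeat with period 7: DUNGFCX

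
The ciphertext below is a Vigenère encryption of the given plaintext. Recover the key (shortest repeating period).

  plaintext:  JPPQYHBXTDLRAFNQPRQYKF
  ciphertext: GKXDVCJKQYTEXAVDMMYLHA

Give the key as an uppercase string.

XVIN

  i= 0: G-J = 23 → X
  i= 1: K-P = 21 → V
  i= 2: X-P =  8 → I
  i= 3: D-Q = 13 → N
  i= 4: V-Y = 23 → X
  i= 5: C-H = 21 → V
  i= 6: J-B =  8 → I
  i= 7: K-X = 13 → N
  i= 8: Q-T = 23 → X
  i= 9: Y-D = 21 → V
  i=10: T-L =  8 → I
  i=11: E-R = 13 → N
  i=12: X-A = 23 → X
  i=13: A-F = 21 → V
  i=14: V-N =  8 → I
  i=15: D-Q = 13 → N
  i=16: M-P = 23 → X
  i=17: M-R = 21 → V
  i=18: Y-Q =  8 → I
  i=19: L-Y = 13 → N
  i=20: H-K = 23 → X
  i=21: A-F = 21 → V
  shifts repeat with period 4: XVIN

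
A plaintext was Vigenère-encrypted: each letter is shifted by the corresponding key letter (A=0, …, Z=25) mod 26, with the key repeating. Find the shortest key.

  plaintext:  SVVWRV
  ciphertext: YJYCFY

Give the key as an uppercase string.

  i= 0: Y-S =  6 → G
  i= 1: J-V = 14 → O
  i= 2: Y-V =  3 → D
  i= 3: C-W =  6 → G
  i= 4: F-R = 14 → O
  i= 5: Y-V =  3 → D
  shifts repeat with period 3: GOD

GOD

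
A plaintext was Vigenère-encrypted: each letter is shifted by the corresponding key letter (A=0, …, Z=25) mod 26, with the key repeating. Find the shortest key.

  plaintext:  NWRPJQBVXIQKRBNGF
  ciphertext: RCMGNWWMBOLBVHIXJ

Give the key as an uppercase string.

EGVR

  i= 0: R-N =  4 → E
  i= 1: C-W =  6 → G
  i= 2: M-R = 21 → V
  i= 3: G-P = 17 → R
  i= 4: N-J =  4 → E
  i= 5: W-Q =  6 → G
  i= 6: W-B = 21 → V
  i= 7: M-V = 17 → R
  i= 8: B-X =  4 → E
  i= 9: O-I =  6 → G
  i=10: L-Q = 21 → V
  i=11: B-K = 17 → R
  i=12: V-R =  4 → E
  i=13: H-B =  6 → G
  i=14: I-N = 21 → V
  i=15: X-G = 17 → R
  i=16: J-F =  4 → E
  shifts repeat with period 4: EGVR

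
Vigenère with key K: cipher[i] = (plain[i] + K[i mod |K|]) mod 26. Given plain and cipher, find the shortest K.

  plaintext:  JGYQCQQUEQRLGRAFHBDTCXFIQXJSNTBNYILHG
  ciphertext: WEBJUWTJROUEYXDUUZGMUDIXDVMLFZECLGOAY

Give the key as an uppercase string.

  i= 0: W-J = 13 → N
  i= 1: E-G = 24 → Y
  i= 2: B-Y =  3 → D
  i= 3: J-Q = 19 → T
  i= 4: U-C = 18 → S
  i= 5: W-Q =  6 → G
  i= 6: T-Q =  3 → D
  i= 7: J-U = 15 → P
  i= 8: R-E = 13 → N
  i= 9: O-Q = 24 → Y
  i=10: U-R =  3 → D
  i=11: E-L = 19 → T
  i=12: Y-G = 18 → S
  i=13: X-R =  6 → G
  i=14: D-A =  3 → D
  i=15: U-F = 15 → P
  i=16: U-H = 13 → N
  i=17: Z-B = 24 → Y
  i=18: G-D =  3 → D
  i=19: M-T = 19 → T
  i=20: U-C = 18 → S
  i=21: D-X =  6 → G
  i=22: I-F =  3 → D
  i=23: X-I = 15 → P
  i=24: D-Q = 13 → N
  i=25: V-X = 24 → Y
  i=26: M-J =  3 → D
  i=27: L-S = 19 → T
  i=28: F-N = 18 → S
  i=29: Z-T =  6 → G
  i=30: E-B =  3 → D
  i=31: C-N = 15 → P
  i=32: L-Y = 13 → N
  i=33: G-I = 24 → Y
  i=34: O-L =  3 → D
  i=35: A-H = 19 → T
  i=36: Y-G = 18 → S
  shifts repeat with period 8: NYDTSGDP

NYDTSGDP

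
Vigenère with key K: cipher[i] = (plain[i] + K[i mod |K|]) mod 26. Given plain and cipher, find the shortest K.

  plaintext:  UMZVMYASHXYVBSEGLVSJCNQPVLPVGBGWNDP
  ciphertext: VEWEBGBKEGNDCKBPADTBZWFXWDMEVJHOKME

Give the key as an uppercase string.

BSXJPI

  i= 0: V-U =  1 → B
  i= 1: E-M = 18 → S
  i= 2: W-Z = 23 → X
  i= 3: E-V =  9 → J
  i= 4: B-M = 15 → P
  i= 5: G-Y =  8 → I
  i= 6: B-A =  1 → B
  i= 7: K-S = 18 → S
  i= 8: E-H = 23 → X
  i= 9: G-X =  9 → J
  i=10: N-Y = 15 → P
  i=11: D-V =  8 → I
  i=12: C-B =  1 → B
  i=13: K-S = 18 → S
  i=14: B-E = 23 → X
  i=15: P-G =  9 → J
  i=16: A-L = 15 → P
  i=17: D-V =  8 → I
  i=18: T-S =  1 → B
  i=19: B-J = 18 → S
  i=20: Z-C = 23 → X
  i=21: W-N =  9 → J
  i=22: F-Q = 15 → P
  i=23: X-P =  8 → I
  i=24: W-V =  1 → B
  i=25: D-L = 18 → S
  i=26: M-P = 23 → X
  i=27: E-V =  9 → J
  i=28: V-G = 15 → P
  i=29: J-B =  8 → I
  i=30: H-G =  1 → B
  i=31: O-W = 18 → S
  i=32: K-N = 23 → X
  i=33: M-D =  9 → J
  i=34: E-P = 15 → P
  shifts repeat with period 6: BSXJPI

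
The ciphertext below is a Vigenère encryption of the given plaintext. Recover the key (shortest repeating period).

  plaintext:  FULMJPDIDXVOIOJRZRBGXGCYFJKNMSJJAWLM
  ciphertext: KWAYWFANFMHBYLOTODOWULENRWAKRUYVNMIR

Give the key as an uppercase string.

FCPMNQX

  i= 0: K-F =  5 → F
  i= 1: W-U =  2 → C
  i= 2: A-L = 15 → P
  i= 3: Y-M = 12 → M
  i= 4: W-J = 13 → N
  i= 5: F-P = 16 → Q
  i= 6: A-D = 23 → X
  i= 7: N-I =  5 → F
  i= 8: F-D =  2 → C
  i= 9: M-X = 15 → P
  i=10: H-V = 12 → M
  i=11: B-O = 13 → N
  i=12: Y-I = 16 → Q
  i=13: L-O = 23 → X
  i=14: O-J =  5 → F
  i=15: T-R =  2 → C
  i=16: O-Z = 15 → P
  i=17: D-R = 12 → M
  i=18: O-B = 13 → N
  i=19: W-G = 16 → Q
  i=20: U-X = 23 → X
  i=21: L-G =  5 → F
  i=22: E-C =  2 → C
  i=23: N-Y = 15 → P
  i=24: R-F = 12 → M
  i=25: W-J = 13 → N
  i=26: A-K = 16 → Q
  i=27: K-N = 23 → X
  i=28: R-M =  5 → F
  i=29: U-S =  2 → C
  i=30: Y-J = 15 → P
  i=31: V-J = 12 → M
  i=32: N-A = 13 → N
  i=33: M-W = 16 → Q
  i=34: I-L = 23 → X
  i=35: R-M =  5 → F
  shifts repeat with period 7: FCPMNQX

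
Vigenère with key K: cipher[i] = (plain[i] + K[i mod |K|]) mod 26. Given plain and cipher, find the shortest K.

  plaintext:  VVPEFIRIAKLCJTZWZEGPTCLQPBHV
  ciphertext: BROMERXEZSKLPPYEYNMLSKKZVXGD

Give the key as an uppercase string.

GWZIZJ

  i= 0: B-V =  6 → G
  i= 1: R-V = 22 → W
  i= 2: O-P = 25 → Z
  i= 3: M-E =  8 → I
  i= 4: E-F = 25 → Z
  i= 5: R-I =  9 → J
  i= 6: X-R =  6 → G
  i= 7: E-I = 22 → W
  i= 8: Z-A = 25 → Z
  i= 9: S-K =  8 → I
  i=10: K-L = 25 → Z
  i=11: L-C =  9 → J
  i=12: P-J =  6 → G
  i=13: P-T = 22 → W
  i=14: Y-Z = 25 → Z
  i=15: E-W =  8 → I
  i=16: Y-Z = 25 → Z
  i=17: N-E =  9 → J
  i=18: M-G =  6 → G
  i=19: L-P = 22 → W
  i=20: S-T = 25 → Z
  i=21: K-C =  8 → I
  i=22: K-L = 25 → Z
  i=23: Z-Q =  9 → J
  i=24: V-P =  6 → G
  i=25: X-B = 22 → W
  i=26: G-H = 25 → Z
  i=27: D-V =  8 → I
  shifts repeat with period 6: GWZIZJ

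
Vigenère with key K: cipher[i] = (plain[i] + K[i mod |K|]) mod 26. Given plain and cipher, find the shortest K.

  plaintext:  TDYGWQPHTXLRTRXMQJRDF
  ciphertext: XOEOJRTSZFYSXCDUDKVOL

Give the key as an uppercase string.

ELGINB

  i= 0: X-T =  4 → E
  i= 1: O-D = 11 → L
  i= 2: E-Y =  6 → G
  i= 3: O-G =  8 → I
  i= 4: J-W = 13 → N
  i= 5: R-Q =  1 → B
  i= 6: T-P =  4 → E
  i= 7: S-H = 11 → L
  i= 8: Z-T =  6 → G
  i= 9: F-X =  8 → I
  i=10: Y-L = 13 → N
  i=11: S-R =  1 → B
  i=12: X-T =  4 → E
  i=13: C-R = 11 → L
  i=14: D-X =  6 → G
  i=15: U-M =  8 → I
  i=16: D-Q = 13 → N
  i=17: K-J =  1 → B
  i=18: V-R =  4 → E
  i=19: O-D = 11 → L
  i=20: L-F =  6 → G
  shifts repeat with period 6: ELGINB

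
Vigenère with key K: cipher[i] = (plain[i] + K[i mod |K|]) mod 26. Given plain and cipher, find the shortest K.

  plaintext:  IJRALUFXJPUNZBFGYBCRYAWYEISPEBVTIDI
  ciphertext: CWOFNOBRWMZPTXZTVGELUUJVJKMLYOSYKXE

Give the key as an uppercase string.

  i= 0: C-I = 20 → U
  i= 1: W-J = 13 → N
  i= 2: O-R = 23 → X
  i= 3: F-A =  5 → F
  i= 4: N-L =  2 → C
  i= 5: O-U = 20 → U
  i= 6: B-F = 22 → W
  i= 7: R-X = 20 → U
  i= 8: W-J = 13 → N
  i= 9: M-P = 23 → X
  i=10: Z-U =  5 → F
  i=11: P-N =  2 → C
  i=12: T-Z = 20 → U
  i=13: X-B = 22 → W
  i=14: Z-F = 20 → U
  i=15: T-G = 13 → N
  i=16: V-Y = 23 → X
  i=17: G-B =  5 → F
  i=18: E-C =  2 → C
  i=19: L-R = 20 → U
  i=20: U-Y = 22 → W
  i=21: U-A = 20 → U
  i=22: J-W = 13 → N
  i=23: V-Y = 23 → X
  i=24: J-E =  5 → F
  i=25: K-I =  2 → C
  i=26: M-S = 20 → U
  i=27: L-P = 22 → W
  i=28: Y-E = 20 → U
  i=29: O-B = 13 → N
  i=30: S-V = 23 → X
  i=31: Y-T =  5 → F
  i=32: K-I =  2 → C
  i=33: X-D = 20 → U
  i=34: E-I = 22 → W
  shifts repeat with period 7: UNXFCUW

UNXFCUW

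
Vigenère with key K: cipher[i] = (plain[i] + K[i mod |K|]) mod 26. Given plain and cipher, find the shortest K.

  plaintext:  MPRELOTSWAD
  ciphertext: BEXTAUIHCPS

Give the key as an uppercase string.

PPG

  i= 0: B-M = 15 → P
  i= 1: E-P = 15 → P
  i= 2: X-R =  6 → G
  i= 3: T-E = 15 → P
  i= 4: A-L = 15 → P
  i= 5: U-O =  6 → G
  i= 6: I-T = 15 → P
  i= 7: H-S = 15 → P
  i= 8: C-W =  6 → G
  i= 9: P-A = 15 → P
  i=10: S-D = 15 → P
  shifts repeat with period 3: PPG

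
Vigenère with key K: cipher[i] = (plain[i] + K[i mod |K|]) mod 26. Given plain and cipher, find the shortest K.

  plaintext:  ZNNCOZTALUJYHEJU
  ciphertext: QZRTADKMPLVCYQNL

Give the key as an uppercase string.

RME

  i= 0: Q-Z = 17 → R
  i= 1: Z-N = 12 → M
  i= 2: R-N =  4 → E
  i= 3: T-C = 17 → R
  i= 4: A-O = 12 → M
  i= 5: D-Z =  4 → E
  i= 6: K-T = 17 → R
  i= 7: M-A = 12 → M
  i= 8: P-L =  4 → E
  i= 9: L-U = 17 → R
  i=10: V-J = 12 → M
  i=11: C-Y =  4 → E
  i=12: Y-H = 17 → R
  i=13: Q-E = 12 → M
  i=14: N-J =  4 → E
  i=15: L-U = 17 → R
  shifts repeat with period 3: RME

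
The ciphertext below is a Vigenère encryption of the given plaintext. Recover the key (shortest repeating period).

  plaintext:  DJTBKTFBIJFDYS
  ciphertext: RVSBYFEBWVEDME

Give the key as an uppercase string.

OMZA

  i= 0: R-D = 14 → O
  i= 1: V-J = 12 → M
  i= 2: S-T = 25 → Z
  i= 3: B-B =  0 → A
  i= 4: Y-K = 14 → O
  i= 5: F-T = 12 → M
  i= 6: E-F = 25 → Z
  i= 7: B-B =  0 → A
  i= 8: W-I = 14 → O
  i= 9: V-J = 12 → M
  i=10: E-F = 25 → Z
  i=11: D-D =  0 → A
  i=12: M-Y = 14 → O
  i=13: E-S = 12 → M
  shifts repeat with period 4: OMZA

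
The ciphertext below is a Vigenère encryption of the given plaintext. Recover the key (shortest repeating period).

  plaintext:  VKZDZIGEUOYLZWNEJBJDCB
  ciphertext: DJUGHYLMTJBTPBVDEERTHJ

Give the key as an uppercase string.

IZVDIQF

  i= 0: D-V =  8 → I
  i= 1: J-K = 25 → Z
  i= 2: U-Z = 21 → V
  i= 3: G-D =  3 → D
  i= 4: H-Z =  8 → I
  i= 5: Y-I = 16 → Q
  i= 6: L-G =  5 → F
  i= 7: M-E =  8 → I
  i= 8: T-U = 25 → Z
  i= 9: J-O = 21 → V
  i=10: B-Y =  3 → D
  i=11: T-L =  8 → I
  i=12: P-Z = 16 → Q
  i=13: B-W =  5 → F
  i=14: V-N =  8 → I
  i=15: D-E = 25 → Z
  i=16: E-J = 21 → V
  i=17: E-B =  3 → D
  i=18: R-J =  8 → I
  i=19: T-D = 16 → Q
  i=20: H-C =  5 → F
  i=21: J-B =  8 → I
  shifts repeat with period 7: IZVDIQF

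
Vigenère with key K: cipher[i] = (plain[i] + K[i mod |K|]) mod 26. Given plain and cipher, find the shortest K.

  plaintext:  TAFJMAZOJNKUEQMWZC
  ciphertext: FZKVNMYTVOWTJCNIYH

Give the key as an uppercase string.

  i= 0: F-T = 12 → M
  i= 1: Z-A = 25 → Z
  i= 2: K-F =  5 → F
  i= 3: V-J = 12 → M
  i= 4: N-M =  1 → B
  i= 5: M-A = 12 → M
  i= 6: Y-Z = 25 → Z
  i= 7: T-O =  5 → F
  i= 8: V-J = 12 → M
  i= 9: O-N =  1 → B
  i=10: W-K = 12 → M
  i=11: T-U = 25 → Z
  i=12: J-E =  5 → F
  i=13: C-Q = 12 → M
  i=14: N-M =  1 → B
  i=15: I-W = 12 → M
  i=16: Y-Z = 25 → Z
  i=17: H-C =  5 → F
  shifts repeat with period 5: MZFMB

MZFMB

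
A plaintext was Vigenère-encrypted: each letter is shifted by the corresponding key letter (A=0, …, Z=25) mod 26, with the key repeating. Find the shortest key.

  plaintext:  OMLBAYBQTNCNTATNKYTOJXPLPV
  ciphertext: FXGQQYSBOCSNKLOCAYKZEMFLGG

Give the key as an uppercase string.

  i= 0: F-O = 17 → R
  i= 1: X-M = 11 → L
  i= 2: G-L = 21 → V
  i= 3: Q-B = 15 → P
  i= 4: Q-A = 16 → Q
  i= 5: Y-Y =  0 → A
  i= 6: S-B = 17 → R
  i= 7: B-Q = 11 → L
  i= 8: O-T = 21 → V
  i= 9: C-N = 15 → P
  i=10: S-C = 16 → Q
  i=11: N-N =  0 → A
  i=12: K-T = 17 → R
  i=13: L-A = 11 → L
  i=14: O-T = 21 → V
  i=15: C-N = 15 → P
  i=16: A-K = 16 → Q
  i=17: Y-Y =  0 → A
  i=18: K-T = 17 → R
  i=19: Z-O = 11 → L
  i=20: E-J = 21 → V
  i=21: M-X = 15 → P
  i=22: F-P = 16 → Q
  i=23: L-L =  0 → A
  i=24: G-P = 17 → R
  i=25: G-V = 11 → L
  shifts repeat with period 6: RLVPQA

RLVPQA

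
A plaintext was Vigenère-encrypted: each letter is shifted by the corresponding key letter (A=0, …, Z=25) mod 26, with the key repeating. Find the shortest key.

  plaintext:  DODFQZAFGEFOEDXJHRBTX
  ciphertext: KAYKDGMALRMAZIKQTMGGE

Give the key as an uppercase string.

HMVFN

  i= 0: K-D =  7 → H
  i= 1: A-O = 12 → M
  i= 2: Y-D = 21 → V
  i= 3: K-F =  5 → F
  i= 4: D-Q = 13 → N
  i= 5: G-Z =  7 → H
  i= 6: M-A = 12 → M
  i= 7: A-F = 21 → V
  i= 8: L-G =  5 → F
  i= 9: R-E = 13 → N
  i=10: M-F =  7 → H
  i=11: A-O = 12 → M
  i=12: Z-E = 21 → V
  i=13: I-D =  5 → F
  i=14: K-X = 13 → N
  i=15: Q-J =  7 → H
  i=16: T-H = 12 → M
  i=17: M-R = 21 → V
  i=18: G-B =  5 → F
  i=19: G-T = 13 → N
  i=20: E-X =  7 → H
  shifts repeat with period 5: HMVFN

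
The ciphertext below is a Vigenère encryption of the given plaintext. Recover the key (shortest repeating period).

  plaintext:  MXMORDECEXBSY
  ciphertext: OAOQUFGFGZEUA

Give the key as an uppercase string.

  i= 0: O-M =  2 → C
  i= 1: A-X =  3 → D
  i= 2: O-M =  2 → C
  i= 3: Q-O =  2 → C
  i= 4: U-R =  3 → D
  i= 5: F-D =  2 → C
  i= 6: G-E =  2 → C
  i= 7: F-C =  3 → D
  i= 8: G-E =  2 → C
  i= 9: Z-X =  2 → C
  i=10: E-B =  3 → D
  i=11: U-S =  2 → C
  i=12: A-Y =  2 → C
  shifts repeat with period 3: CDC

CDC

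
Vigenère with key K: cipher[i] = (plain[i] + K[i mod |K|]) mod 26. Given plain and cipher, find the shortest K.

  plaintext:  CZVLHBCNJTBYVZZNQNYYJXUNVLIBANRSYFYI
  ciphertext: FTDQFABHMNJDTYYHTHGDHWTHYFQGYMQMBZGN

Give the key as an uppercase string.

  i= 0: F-C =  3 → D
  i= 1: T-Z = 20 → U
  i= 2: D-V =  8 → I
  i= 3: Q-L =  5 → F
  i= 4: F-H = 24 → Y
  i= 5: A-B = 25 → Z
  i= 6: B-C = 25 → Z
  i= 7: H-N = 20 → U
  i= 8: M-J =  3 → D
  i= 9: N-T = 20 → U
  i=10: J-B =  8 → I
  i=11: D-Y =  5 → F
  i=12: T-V = 24 → Y
  i=13: Y-Z = 25 → Z
  i=14: Y-Z = 25 → Z
  i=15: H-N = 20 → U
  i=16: T-Q =  3 → D
  i=17: H-N = 20 → U
  i=18: G-Y =  8 → I
  i=19: D-Y =  5 → F
  i=20: H-J = 24 → Y
  i=21: W-X = 25 → Z
  i=22: T-U = 25 → Z
  i=23: H-N = 20 → U
  i=24: Y-V =  3 → D
  i=25: F-L = 20 → U
  i=26: Q-I =  8 → I
  i=27: G-B =  5 → F
  i=28: Y-A = 24 → Y
  i=29: M-N = 25 → Z
  i=30: Q-R = 25 → Z
  i=31: M-S = 20 → U
  i=32: B-Y =  3 → D
  i=33: Z-F = 20 → U
  i=34: G-Y =  8 → I
  i=35: N-I =  5 → F
  shifts repeat with period 8: DUIFYZZU

DUIFYZZU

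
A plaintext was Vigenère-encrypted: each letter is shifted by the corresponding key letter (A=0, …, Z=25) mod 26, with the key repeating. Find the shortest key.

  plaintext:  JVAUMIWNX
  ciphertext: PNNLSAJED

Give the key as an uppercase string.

GSNR

  i= 0: P-J =  6 → G
  i= 1: N-V = 18 → S
  i= 2: N-A = 13 → N
  i= 3: L-U = 17 → R
  i= 4: S-M =  6 → G
  i= 5: A-I = 18 → S
  i= 6: J-W = 13 → N
  i= 7: E-N = 17 → R
  i= 8: D-X =  6 → G
  shifts repeat with period 4: GSNR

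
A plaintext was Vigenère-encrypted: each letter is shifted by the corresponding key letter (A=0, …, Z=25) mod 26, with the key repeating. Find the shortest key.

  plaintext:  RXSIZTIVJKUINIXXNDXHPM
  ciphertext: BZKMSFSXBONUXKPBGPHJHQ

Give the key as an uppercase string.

  i= 0: B-R = 10 → K
  i= 1: Z-X =  2 → C
  i= 2: K-S = 18 → S
  i= 3: M-I =  4 → E
  i= 4: S-Z = 19 → T
  i= 5: F-T = 12 → M
  i= 6: S-I = 10 → K
  i= 7: X-V =  2 → C
  i= 8: B-J = 18 → S
  i= 9: O-K =  4 → E
  i=10: N-U = 19 → T
  i=11: U-I = 12 → M
  i=12: X-N = 10 → K
  i=13: K-I =  2 → C
  i=14: P-X = 18 → S
  i=15: B-X =  4 → E
  i=16: G-N = 19 → T
  i=17: P-D = 12 → M
  i=18: H-X = 10 → K
  i=19: J-H =  2 → C
  i=20: H-P = 18 → S
  i=21: Q-M =  4 → E
  shifts repeat with period 6: KCSETM

KCSETM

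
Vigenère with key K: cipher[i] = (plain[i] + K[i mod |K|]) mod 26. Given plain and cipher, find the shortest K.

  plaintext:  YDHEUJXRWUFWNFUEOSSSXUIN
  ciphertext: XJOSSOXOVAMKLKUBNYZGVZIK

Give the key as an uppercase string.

ZGHOYFAX

  i= 0: X-Y = 25 → Z
  i= 1: J-D =  6 → G
  i= 2: O-H =  7 → H
  i= 3: S-E = 14 → O
  i= 4: S-U = 24 → Y
  i= 5: O-J =  5 → F
  i= 6: X-X =  0 → A
  i= 7: O-R = 23 → X
  i= 8: V-W = 25 → Z
  i= 9: A-U =  6 → G
  i=10: M-F =  7 → H
  i=11: K-W = 14 → O
  i=12: L-N = 24 → Y
  i=13: K-F =  5 → F
  i=14: U-U =  0 → A
  i=15: B-E = 23 → X
  i=16: N-O = 25 → Z
  i=17: Y-S =  6 → G
  i=18: Z-S =  7 → H
  i=19: G-S = 14 → O
  i=20: V-X = 24 → Y
  i=21: Z-U =  5 → F
  i=22: I-I =  0 → A
  i=23: K-N = 23 → X
  shifts repeat with period 8: ZGHOYFAX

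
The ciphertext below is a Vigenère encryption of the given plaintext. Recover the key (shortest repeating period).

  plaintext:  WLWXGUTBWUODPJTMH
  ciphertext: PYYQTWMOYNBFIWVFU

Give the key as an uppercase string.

TNC

  i= 0: P-W = 19 → T
  i= 1: Y-L = 13 → N
  i= 2: Y-W =  2 → C
  i= 3: Q-X = 19 → T
  i= 4: T-G = 13 → N
  i= 5: W-U =  2 → C
  i= 6: M-T = 19 → T
  i= 7: O-B = 13 → N
  i= 8: Y-W =  2 → C
  i= 9: N-U = 19 → T
  i=10: B-O = 13 → N
  i=11: F-D =  2 → C
  i=12: I-P = 19 → T
  i=13: W-J = 13 → N
  i=14: V-T =  2 → C
  i=15: F-M = 19 → T
  i=16: U-H = 13 → N
  shifts repeat with period 3: TNC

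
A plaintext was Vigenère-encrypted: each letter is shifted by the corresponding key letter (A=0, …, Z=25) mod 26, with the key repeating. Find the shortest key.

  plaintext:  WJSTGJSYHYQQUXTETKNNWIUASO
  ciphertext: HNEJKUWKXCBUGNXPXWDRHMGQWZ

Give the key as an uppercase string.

LEMQE

  i= 0: H-W = 11 → L
  i= 1: N-J =  4 → E
  i= 2: E-S = 12 → M
  i= 3: J-T = 16 → Q
  i= 4: K-G =  4 → E
  i= 5: U-J = 11 → L
  i= 6: W-S =  4 → E
  i= 7: K-Y = 12 → M
  i= 8: X-H = 16 → Q
  i= 9: C-Y =  4 → E
  i=10: B-Q = 11 → L
  i=11: U-Q =  4 → E
  i=12: G-U = 12 → M
  i=13: N-X = 16 → Q
  i=14: X-T =  4 → E
  i=15: P-E = 11 → L
  i=16: X-T =  4 → E
  i=17: W-K = 12 → M
  i=18: D-N = 16 → Q
  i=19: R-N =  4 → E
  i=20: H-W = 11 → L
  i=21: M-I =  4 → E
  i=22: G-U = 12 → M
  i=23: Q-A = 16 → Q
  i=24: W-S =  4 → E
  i=25: Z-O = 11 → L
  shifts repeat with period 5: LEMQE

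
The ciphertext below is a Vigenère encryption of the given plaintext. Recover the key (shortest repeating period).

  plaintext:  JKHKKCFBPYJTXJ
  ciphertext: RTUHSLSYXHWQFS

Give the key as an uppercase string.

  i= 0: R-J =  8 → I
  i= 1: T-K =  9 → J
  i= 2: U-H = 13 → N
  i= 3: H-K = 23 → X
  i= 4: S-K =  8 → I
  i= 5: L-C =  9 → J
  i= 6: S-F = 13 → N
  i= 7: Y-B = 23 → X
  i= 8: X-P =  8 → I
  i= 9: H-Y =  9 → J
  i=10: W-J = 13 → N
  i=11: Q-T = 23 → X
  i=12: F-X =  8 → I
  i=13: S-J =  9 → J
  shifts repeat with period 4: IJNX

IJNX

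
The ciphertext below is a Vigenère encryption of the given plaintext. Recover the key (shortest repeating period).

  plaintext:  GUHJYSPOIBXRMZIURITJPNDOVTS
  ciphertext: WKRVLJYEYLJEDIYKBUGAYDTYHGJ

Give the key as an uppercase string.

  i= 0: W-G = 16 → Q
  i= 1: K-U = 16 → Q
  i= 2: R-H = 10 → K
  i= 3: V-J = 12 → M
  i= 4: L-Y = 13 → N
  i= 5: J-S = 17 → R
  i= 6: Y-P =  9 → J
  i= 7: E-O = 16 → Q
  i= 8: Y-I = 16 → Q
  i= 9: L-B = 10 → K
  i=10: J-X = 12 → M
  i=11: E-R = 13 → N
  i=12: D-M = 17 → R
  i=13: I-Z =  9 → J
  i=14: Y-I = 16 → Q
  i=15: K-U = 16 → Q
  i=16: B-R = 10 → K
  i=17: U-I = 12 → M
  i=18: G-T = 13 → N
  i=19: A-J = 17 → R
  i=20: Y-P =  9 → J
  i=21: D-N = 16 → Q
  i=22: T-D = 16 → Q
  i=23: Y-O = 10 → K
  i=24: H-V = 12 → M
  i=25: G-T = 13 → N
  i=26: J-S = 17 → R
  shifts repeat with period 7: QQKMNRJ

QQKMNRJ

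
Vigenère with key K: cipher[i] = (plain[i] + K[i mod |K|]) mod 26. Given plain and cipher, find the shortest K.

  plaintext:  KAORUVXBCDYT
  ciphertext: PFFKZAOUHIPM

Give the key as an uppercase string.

  i= 0: P-K =  5 → F
  i= 1: F-A =  5 → F
  i= 2: F-O = 17 → R
  i= 3: K-R = 19 → T
  i= 4: Z-U =  5 → F
  i= 5: A-V =  5 → F
  i= 6: O-X = 17 → R
  i= 7: U-B = 19 → T
  i= 8: H-C =  5 → F
  i= 9: I-D =  5 → F
  i=10: P-Y = 17 → R
  i=11: M-T = 19 → T
  shifts repeat with period 4: FFRT

FFRT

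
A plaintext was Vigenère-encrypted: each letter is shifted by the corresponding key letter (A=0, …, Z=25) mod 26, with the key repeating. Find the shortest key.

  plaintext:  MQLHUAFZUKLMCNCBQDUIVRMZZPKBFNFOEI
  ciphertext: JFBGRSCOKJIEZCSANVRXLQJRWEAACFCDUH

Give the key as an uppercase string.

XPQZXS

  i= 0: J-M = 23 → X
  i= 1: F-Q = 15 → P
  i= 2: B-L = 16 → Q
  i= 3: G-H = 25 → Z
  i= 4: R-U = 23 → X
  i= 5: S-A = 18 → S
  i= 6: C-F = 23 → X
  i= 7: O-Z = 15 → P
  i= 8: K-U = 16 → Q
  i= 9: J-K = 25 → Z
  i=10: I-L = 23 → X
  i=11: E-M = 18 → S
  i=12: Z-C = 23 → X
  i=13: C-N = 15 → P
  i=14: S-C = 16 → Q
  i=15: A-B = 25 → Z
  i=16: N-Q = 23 → X
  i=17: V-D = 18 → S
  i=18: R-U = 23 → X
  i=19: X-I = 15 → P
  i=20: L-V = 16 → Q
  i=21: Q-R = 25 → Z
  i=22: J-M = 23 → X
  i=23: R-Z = 18 → S
  i=24: W-Z = 23 → X
  i=25: E-P = 15 → P
  i=26: A-K = 16 → Q
  i=27: A-B = 25 → Z
  i=28: C-F = 23 → X
  i=29: F-N = 18 → S
  i=30: C-F = 23 → X
  i=31: D-O = 15 → P
  i=32: U-E = 16 → Q
  i=33: H-I = 25 → Z
  shifts repeat with period 6: XPQZXS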